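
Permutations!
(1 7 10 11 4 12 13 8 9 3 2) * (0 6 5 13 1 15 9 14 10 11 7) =(0 6 5 13 8 14 10 7 11 4 12 1)(2 15 9 3) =[6, 0, 15, 2, 12, 13, 5, 11, 14, 3, 7, 4, 1, 8, 10, 9]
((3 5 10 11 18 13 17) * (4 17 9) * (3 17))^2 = (3 10 18 9)(4 5 11 13)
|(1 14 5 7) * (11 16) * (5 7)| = |(1 14 7)(11 16)| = 6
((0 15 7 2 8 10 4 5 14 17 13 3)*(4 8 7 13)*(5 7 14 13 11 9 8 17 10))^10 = (0 11 8 13)(2 4 10)(3 15 9 5)(7 17 14)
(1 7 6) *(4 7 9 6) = [0, 9, 2, 3, 7, 5, 1, 4, 8, 6] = (1 9 6)(4 7)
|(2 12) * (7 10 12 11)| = 5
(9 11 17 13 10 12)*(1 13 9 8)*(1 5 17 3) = (1 13 10 12 8 5 17 9 11 3) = [0, 13, 2, 1, 4, 17, 6, 7, 5, 11, 12, 3, 8, 10, 14, 15, 16, 9]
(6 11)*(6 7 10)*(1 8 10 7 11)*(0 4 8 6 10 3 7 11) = (0 4 8 3 7 11)(1 6) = [4, 6, 2, 7, 8, 5, 1, 11, 3, 9, 10, 0]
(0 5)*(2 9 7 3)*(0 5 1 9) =(0 1 9 7 3 2) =[1, 9, 0, 2, 4, 5, 6, 3, 8, 7]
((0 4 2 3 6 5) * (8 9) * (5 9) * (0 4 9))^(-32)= (9)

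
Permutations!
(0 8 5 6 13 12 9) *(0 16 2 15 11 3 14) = (0 8 5 6 13 12 9 16 2 15 11 3 14) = [8, 1, 15, 14, 4, 6, 13, 7, 5, 16, 10, 3, 9, 12, 0, 11, 2]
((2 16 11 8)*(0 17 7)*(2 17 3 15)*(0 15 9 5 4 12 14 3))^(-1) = (2 15 7 17 8 11 16)(3 14 12 4 5 9) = ((2 16 11 8 17 7 15)(3 9 5 4 12 14))^(-1)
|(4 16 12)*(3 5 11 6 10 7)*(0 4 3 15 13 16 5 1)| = 13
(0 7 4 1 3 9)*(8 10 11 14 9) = [7, 3, 2, 8, 1, 5, 6, 4, 10, 0, 11, 14, 12, 13, 9] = (0 7 4 1 3 8 10 11 14 9)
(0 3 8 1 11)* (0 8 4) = (0 3 4)(1 11 8) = [3, 11, 2, 4, 0, 5, 6, 7, 1, 9, 10, 8]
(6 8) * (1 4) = [0, 4, 2, 3, 1, 5, 8, 7, 6] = (1 4)(6 8)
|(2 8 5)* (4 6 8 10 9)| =|(2 10 9 4 6 8 5)| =7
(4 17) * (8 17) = (4 8 17) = [0, 1, 2, 3, 8, 5, 6, 7, 17, 9, 10, 11, 12, 13, 14, 15, 16, 4]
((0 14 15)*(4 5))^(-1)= (0 15 14)(4 5)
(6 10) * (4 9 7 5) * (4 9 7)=[0, 1, 2, 3, 7, 9, 10, 5, 8, 4, 6]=(4 7 5 9)(6 10)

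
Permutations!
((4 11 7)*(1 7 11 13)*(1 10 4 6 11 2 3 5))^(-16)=((1 7 6 11 2 3 5)(4 13 10))^(-16)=(1 3 11 7 5 2 6)(4 10 13)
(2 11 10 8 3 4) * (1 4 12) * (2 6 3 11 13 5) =(1 4 6 3 12)(2 13 5)(8 11 10) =[0, 4, 13, 12, 6, 2, 3, 7, 11, 9, 8, 10, 1, 5]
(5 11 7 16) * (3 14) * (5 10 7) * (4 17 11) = (3 14)(4 17 11 5)(7 16 10) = [0, 1, 2, 14, 17, 4, 6, 16, 8, 9, 7, 5, 12, 13, 3, 15, 10, 11]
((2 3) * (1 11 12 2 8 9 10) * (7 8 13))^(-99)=((1 11 12 2 3 13 7 8 9 10))^(-99)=(1 11 12 2 3 13 7 8 9 10)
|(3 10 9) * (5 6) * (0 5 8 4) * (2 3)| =20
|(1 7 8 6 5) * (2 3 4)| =|(1 7 8 6 5)(2 3 4)| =15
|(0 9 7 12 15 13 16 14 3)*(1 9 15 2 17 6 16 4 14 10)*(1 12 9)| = 6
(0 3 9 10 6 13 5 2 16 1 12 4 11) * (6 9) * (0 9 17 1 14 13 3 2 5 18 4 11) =[2, 12, 16, 6, 0, 5, 3, 7, 8, 10, 17, 9, 11, 18, 13, 15, 14, 1, 4] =(0 2 16 14 13 18 4)(1 12 11 9 10 17)(3 6)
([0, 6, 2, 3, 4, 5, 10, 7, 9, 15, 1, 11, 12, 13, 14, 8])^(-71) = (1 6 10)(8 9 15)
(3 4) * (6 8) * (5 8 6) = [0, 1, 2, 4, 3, 8, 6, 7, 5] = (3 4)(5 8)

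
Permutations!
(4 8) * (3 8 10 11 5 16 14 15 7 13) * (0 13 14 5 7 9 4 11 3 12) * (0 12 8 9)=(0 13 8 11 7 14 15)(3 9 4 10)(5 16)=[13, 1, 2, 9, 10, 16, 6, 14, 11, 4, 3, 7, 12, 8, 15, 0, 5]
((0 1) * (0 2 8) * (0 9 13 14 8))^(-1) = (0 2 1)(8 14 13 9) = ((0 1 2)(8 9 13 14))^(-1)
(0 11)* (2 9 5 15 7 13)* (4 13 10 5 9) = (0 11)(2 4 13)(5 15 7 10) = [11, 1, 4, 3, 13, 15, 6, 10, 8, 9, 5, 0, 12, 2, 14, 7]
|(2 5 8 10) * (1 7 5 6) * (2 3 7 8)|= 8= |(1 8 10 3 7 5 2 6)|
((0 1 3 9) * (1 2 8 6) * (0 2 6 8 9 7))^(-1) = (0 7 3 1 6)(2 9)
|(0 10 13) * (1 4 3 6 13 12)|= |(0 10 12 1 4 3 6 13)|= 8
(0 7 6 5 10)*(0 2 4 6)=(0 7)(2 4 6 5 10)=[7, 1, 4, 3, 6, 10, 5, 0, 8, 9, 2]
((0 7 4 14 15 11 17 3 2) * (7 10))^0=(17)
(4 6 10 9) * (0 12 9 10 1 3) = [12, 3, 2, 0, 6, 5, 1, 7, 8, 4, 10, 11, 9] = (0 12 9 4 6 1 3)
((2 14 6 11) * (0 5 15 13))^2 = (0 15)(2 6)(5 13)(11 14) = ((0 5 15 13)(2 14 6 11))^2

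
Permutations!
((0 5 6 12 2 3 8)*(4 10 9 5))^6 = (0 12 10 3 5)(2 9 8 6 4)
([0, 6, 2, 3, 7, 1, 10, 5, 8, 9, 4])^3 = [0, 4, 2, 3, 1, 10, 7, 6, 8, 9, 5]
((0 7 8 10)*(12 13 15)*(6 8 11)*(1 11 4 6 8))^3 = ((0 7 4 6 1 11 8 10)(12 13 15))^3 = (15)(0 6 8 7 1 10 4 11)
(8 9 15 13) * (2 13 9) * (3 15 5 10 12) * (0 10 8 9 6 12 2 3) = (0 10 2 13 9 5 8 3 15 6 12) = [10, 1, 13, 15, 4, 8, 12, 7, 3, 5, 2, 11, 0, 9, 14, 6]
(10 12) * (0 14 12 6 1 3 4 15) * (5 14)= (0 5 14 12 10 6 1 3 4 15)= [5, 3, 2, 4, 15, 14, 1, 7, 8, 9, 6, 11, 10, 13, 12, 0]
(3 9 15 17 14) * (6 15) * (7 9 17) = (3 17 14)(6 15 7 9) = [0, 1, 2, 17, 4, 5, 15, 9, 8, 6, 10, 11, 12, 13, 3, 7, 16, 14]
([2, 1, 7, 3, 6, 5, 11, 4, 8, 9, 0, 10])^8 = (0 2 7 4 6 11 10)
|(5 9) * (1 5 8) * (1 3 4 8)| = 3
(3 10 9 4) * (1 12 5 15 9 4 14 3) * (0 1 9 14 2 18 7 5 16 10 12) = (0 1)(2 18 7 5 15 14 3 12 16 10 4 9) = [1, 0, 18, 12, 9, 15, 6, 5, 8, 2, 4, 11, 16, 13, 3, 14, 10, 17, 7]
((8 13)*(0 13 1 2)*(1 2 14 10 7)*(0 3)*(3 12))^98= (0 8 12)(1 10)(2 3 13)(7 14)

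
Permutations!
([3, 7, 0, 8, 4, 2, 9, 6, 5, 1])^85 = [0, 7, 2, 3, 4, 5, 9, 6, 8, 1]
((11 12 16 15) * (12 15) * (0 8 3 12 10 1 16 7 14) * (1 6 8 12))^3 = (0 14 7 12)(1 6)(3 10)(8 16)(11 15)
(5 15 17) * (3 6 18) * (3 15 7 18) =(3 6)(5 7 18 15 17) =[0, 1, 2, 6, 4, 7, 3, 18, 8, 9, 10, 11, 12, 13, 14, 17, 16, 5, 15]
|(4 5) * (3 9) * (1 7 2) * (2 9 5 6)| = 8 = |(1 7 9 3 5 4 6 2)|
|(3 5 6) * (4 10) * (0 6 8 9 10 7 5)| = 6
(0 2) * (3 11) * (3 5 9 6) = (0 2)(3 11 5 9 6) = [2, 1, 0, 11, 4, 9, 3, 7, 8, 6, 10, 5]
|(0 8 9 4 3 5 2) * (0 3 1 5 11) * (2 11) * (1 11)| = |(0 8 9 4 11)(1 5)(2 3)| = 10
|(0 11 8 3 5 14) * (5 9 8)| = |(0 11 5 14)(3 9 8)| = 12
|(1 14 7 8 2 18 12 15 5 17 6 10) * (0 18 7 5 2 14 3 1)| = |(0 18 12 15 2 7 8 14 5 17 6 10)(1 3)| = 12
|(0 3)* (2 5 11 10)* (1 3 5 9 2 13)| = 14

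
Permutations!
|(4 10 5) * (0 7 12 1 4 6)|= 8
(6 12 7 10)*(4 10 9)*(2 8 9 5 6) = (2 8 9 4 10)(5 6 12 7) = [0, 1, 8, 3, 10, 6, 12, 5, 9, 4, 2, 11, 7]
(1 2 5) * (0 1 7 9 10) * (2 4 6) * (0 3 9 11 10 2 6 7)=[1, 4, 5, 9, 7, 0, 6, 11, 8, 2, 3, 10]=(0 1 4 7 11 10 3 9 2 5)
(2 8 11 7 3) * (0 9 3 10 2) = (0 9 3)(2 8 11 7 10) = [9, 1, 8, 0, 4, 5, 6, 10, 11, 3, 2, 7]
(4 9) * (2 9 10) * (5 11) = [0, 1, 9, 3, 10, 11, 6, 7, 8, 4, 2, 5] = (2 9 4 10)(5 11)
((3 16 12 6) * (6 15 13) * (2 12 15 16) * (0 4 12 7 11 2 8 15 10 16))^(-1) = ((0 4 12)(2 7 11)(3 8 15 13 6)(10 16))^(-1) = (0 12 4)(2 11 7)(3 6 13 15 8)(10 16)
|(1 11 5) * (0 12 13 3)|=12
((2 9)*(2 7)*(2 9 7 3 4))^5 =((2 7 9 3 4))^5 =(9)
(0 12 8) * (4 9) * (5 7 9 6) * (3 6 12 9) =(0 9 4 12 8)(3 6 5 7) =[9, 1, 2, 6, 12, 7, 5, 3, 0, 4, 10, 11, 8]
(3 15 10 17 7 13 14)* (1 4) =(1 4)(3 15 10 17 7 13 14) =[0, 4, 2, 15, 1, 5, 6, 13, 8, 9, 17, 11, 12, 14, 3, 10, 16, 7]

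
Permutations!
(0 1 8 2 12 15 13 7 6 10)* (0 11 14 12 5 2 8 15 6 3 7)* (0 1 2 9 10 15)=(0 2 5 9 10 11 14 12 6 15 13 1)(3 7)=[2, 0, 5, 7, 4, 9, 15, 3, 8, 10, 11, 14, 6, 1, 12, 13]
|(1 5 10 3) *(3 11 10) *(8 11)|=|(1 5 3)(8 11 10)|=3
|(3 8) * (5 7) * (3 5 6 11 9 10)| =|(3 8 5 7 6 11 9 10)| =8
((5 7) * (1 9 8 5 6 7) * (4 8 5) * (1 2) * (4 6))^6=((1 9 5 2)(4 8 6 7))^6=(1 5)(2 9)(4 6)(7 8)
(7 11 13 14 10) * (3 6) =[0, 1, 2, 6, 4, 5, 3, 11, 8, 9, 7, 13, 12, 14, 10] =(3 6)(7 11 13 14 10)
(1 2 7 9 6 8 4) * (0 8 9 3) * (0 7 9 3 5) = [8, 2, 9, 7, 1, 0, 3, 5, 4, 6] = (0 8 4 1 2 9 6 3 7 5)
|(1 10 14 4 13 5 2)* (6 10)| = |(1 6 10 14 4 13 5 2)| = 8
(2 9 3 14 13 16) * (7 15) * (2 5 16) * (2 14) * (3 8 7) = (2 9 8 7 15 3)(5 16)(13 14) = [0, 1, 9, 2, 4, 16, 6, 15, 7, 8, 10, 11, 12, 14, 13, 3, 5]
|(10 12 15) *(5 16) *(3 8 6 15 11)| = 14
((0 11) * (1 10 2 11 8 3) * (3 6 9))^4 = (0 3 11 9 2 6 10 8 1)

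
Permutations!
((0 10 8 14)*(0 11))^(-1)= ((0 10 8 14 11))^(-1)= (0 11 14 8 10)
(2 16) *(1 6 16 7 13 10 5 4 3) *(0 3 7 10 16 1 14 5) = (0 3 14 5 4 7 13 16 2 10)(1 6) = [3, 6, 10, 14, 7, 4, 1, 13, 8, 9, 0, 11, 12, 16, 5, 15, 2]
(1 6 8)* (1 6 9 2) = (1 9 2)(6 8) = [0, 9, 1, 3, 4, 5, 8, 7, 6, 2]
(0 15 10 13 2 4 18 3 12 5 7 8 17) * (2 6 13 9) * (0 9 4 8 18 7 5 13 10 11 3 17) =[15, 1, 8, 12, 7, 5, 10, 18, 0, 2, 4, 3, 13, 6, 14, 11, 16, 9, 17] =(0 15 11 3 12 13 6 10 4 7 18 17 9 2 8)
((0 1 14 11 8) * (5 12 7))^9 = (0 8 11 14 1)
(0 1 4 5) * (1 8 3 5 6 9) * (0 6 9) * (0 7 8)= (1 4 9)(3 5 6 7 8)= [0, 4, 2, 5, 9, 6, 7, 8, 3, 1]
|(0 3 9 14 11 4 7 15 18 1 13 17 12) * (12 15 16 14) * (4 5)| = 60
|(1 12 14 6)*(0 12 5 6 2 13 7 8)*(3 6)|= |(0 12 14 2 13 7 8)(1 5 3 6)|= 28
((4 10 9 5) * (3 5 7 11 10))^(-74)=(3 5 4)(7 10)(9 11)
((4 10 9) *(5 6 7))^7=((4 10 9)(5 6 7))^7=(4 10 9)(5 6 7)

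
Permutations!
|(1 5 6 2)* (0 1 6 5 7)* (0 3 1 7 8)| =10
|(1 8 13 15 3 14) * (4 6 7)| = 6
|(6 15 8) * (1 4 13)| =|(1 4 13)(6 15 8)| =3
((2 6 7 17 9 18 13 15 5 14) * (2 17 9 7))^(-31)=((2 6)(5 14 17 7 9 18 13 15))^(-31)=(2 6)(5 14 17 7 9 18 13 15)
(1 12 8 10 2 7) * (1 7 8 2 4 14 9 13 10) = (1 12 2 8)(4 14 9 13 10) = [0, 12, 8, 3, 14, 5, 6, 7, 1, 13, 4, 11, 2, 10, 9]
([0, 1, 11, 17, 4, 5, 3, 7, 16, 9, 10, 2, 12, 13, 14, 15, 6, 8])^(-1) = [0, 1, 11, 6, 4, 5, 16, 7, 17, 9, 10, 2, 12, 13, 14, 15, 8, 3]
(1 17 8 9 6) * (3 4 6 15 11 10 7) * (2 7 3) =(1 17 8 9 15 11 10 3 4 6)(2 7) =[0, 17, 7, 4, 6, 5, 1, 2, 9, 15, 3, 10, 12, 13, 14, 11, 16, 8]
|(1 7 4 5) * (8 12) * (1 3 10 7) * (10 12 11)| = |(3 12 8 11 10 7 4 5)| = 8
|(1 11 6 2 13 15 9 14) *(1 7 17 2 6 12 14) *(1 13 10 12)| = 6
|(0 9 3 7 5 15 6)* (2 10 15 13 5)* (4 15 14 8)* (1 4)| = 12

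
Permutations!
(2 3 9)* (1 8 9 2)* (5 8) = (1 5 8 9)(2 3) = [0, 5, 3, 2, 4, 8, 6, 7, 9, 1]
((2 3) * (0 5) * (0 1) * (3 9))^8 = (0 1 5)(2 3 9)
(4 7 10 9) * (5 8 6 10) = (4 7 5 8 6 10 9) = [0, 1, 2, 3, 7, 8, 10, 5, 6, 4, 9]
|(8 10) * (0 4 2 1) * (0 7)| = |(0 4 2 1 7)(8 10)| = 10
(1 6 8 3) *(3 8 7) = [0, 6, 2, 1, 4, 5, 7, 3, 8] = (8)(1 6 7 3)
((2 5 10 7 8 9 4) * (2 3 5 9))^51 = ((2 9 4 3 5 10 7 8))^51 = (2 3 7 9 5 8 4 10)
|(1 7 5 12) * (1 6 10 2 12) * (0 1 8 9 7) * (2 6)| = 4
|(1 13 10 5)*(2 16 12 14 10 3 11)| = |(1 13 3 11 2 16 12 14 10 5)| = 10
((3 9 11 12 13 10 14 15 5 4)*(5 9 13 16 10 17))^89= ((3 13 17 5 4)(9 11 12 16 10 14 15))^89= (3 4 5 17 13)(9 14 16 11 15 10 12)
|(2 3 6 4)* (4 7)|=5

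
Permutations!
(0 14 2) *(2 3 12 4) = (0 14 3 12 4 2) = [14, 1, 0, 12, 2, 5, 6, 7, 8, 9, 10, 11, 4, 13, 3]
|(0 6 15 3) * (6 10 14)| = 6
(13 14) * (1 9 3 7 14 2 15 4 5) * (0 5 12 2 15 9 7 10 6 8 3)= (0 5 1 7 14 13 15 4 12 2 9)(3 10 6 8)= [5, 7, 9, 10, 12, 1, 8, 14, 3, 0, 6, 11, 2, 15, 13, 4]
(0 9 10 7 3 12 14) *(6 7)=(0 9 10 6 7 3 12 14)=[9, 1, 2, 12, 4, 5, 7, 3, 8, 10, 6, 11, 14, 13, 0]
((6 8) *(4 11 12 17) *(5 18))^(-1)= (4 17 12 11)(5 18)(6 8)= ((4 11 12 17)(5 18)(6 8))^(-1)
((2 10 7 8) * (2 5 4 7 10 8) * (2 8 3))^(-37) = (10)(2 3)(4 5 8 7)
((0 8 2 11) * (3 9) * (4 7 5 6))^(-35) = ((0 8 2 11)(3 9)(4 7 5 6))^(-35) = (0 8 2 11)(3 9)(4 7 5 6)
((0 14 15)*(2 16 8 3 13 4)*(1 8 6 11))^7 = ((0 14 15)(1 8 3 13 4 2 16 6 11))^7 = (0 14 15)(1 6 2 13 8 11 16 4 3)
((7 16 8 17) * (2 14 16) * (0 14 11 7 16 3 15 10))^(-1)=((0 14 3 15 10)(2 11 7)(8 17 16))^(-1)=(0 10 15 3 14)(2 7 11)(8 16 17)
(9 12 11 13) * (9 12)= (11 13 12)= [0, 1, 2, 3, 4, 5, 6, 7, 8, 9, 10, 13, 11, 12]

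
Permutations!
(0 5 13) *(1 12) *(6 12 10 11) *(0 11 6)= (0 5 13 11)(1 10 6 12)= [5, 10, 2, 3, 4, 13, 12, 7, 8, 9, 6, 0, 1, 11]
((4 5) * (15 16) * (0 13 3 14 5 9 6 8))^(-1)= ((0 13 3 14 5 4 9 6 8)(15 16))^(-1)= (0 8 6 9 4 5 14 3 13)(15 16)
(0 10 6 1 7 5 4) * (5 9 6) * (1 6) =(0 10 5 4)(1 7 9) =[10, 7, 2, 3, 0, 4, 6, 9, 8, 1, 5]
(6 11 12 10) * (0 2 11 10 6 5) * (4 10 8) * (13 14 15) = (0 2 11 12 6 8 4 10 5)(13 14 15) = [2, 1, 11, 3, 10, 0, 8, 7, 4, 9, 5, 12, 6, 14, 15, 13]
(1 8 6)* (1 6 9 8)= (8 9)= [0, 1, 2, 3, 4, 5, 6, 7, 9, 8]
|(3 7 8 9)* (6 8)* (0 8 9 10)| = 12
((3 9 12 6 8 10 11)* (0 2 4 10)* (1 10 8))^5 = (0 2 4 8)(1 12 3 10 6 9 11)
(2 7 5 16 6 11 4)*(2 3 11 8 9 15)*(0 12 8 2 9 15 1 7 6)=(0 12 8 15 9 1 7 5 16)(2 6)(3 11 4)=[12, 7, 6, 11, 3, 16, 2, 5, 15, 1, 10, 4, 8, 13, 14, 9, 0]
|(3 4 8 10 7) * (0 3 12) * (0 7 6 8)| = |(0 3 4)(6 8 10)(7 12)| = 6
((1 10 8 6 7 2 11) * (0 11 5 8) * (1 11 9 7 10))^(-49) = (11)(0 10 6 8 5 2 7 9) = ((11)(0 9 7 2 5 8 6 10))^(-49)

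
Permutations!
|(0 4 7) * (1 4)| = 4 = |(0 1 4 7)|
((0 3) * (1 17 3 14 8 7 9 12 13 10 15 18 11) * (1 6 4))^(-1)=(0 3 17 1 4 6 11 18 15 10 13 12 9 7 8 14)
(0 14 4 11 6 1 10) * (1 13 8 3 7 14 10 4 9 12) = (0 10)(1 4 11 6 13 8 3 7 14 9 12) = [10, 4, 2, 7, 11, 5, 13, 14, 3, 12, 0, 6, 1, 8, 9]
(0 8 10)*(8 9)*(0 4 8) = [9, 1, 2, 3, 8, 5, 6, 7, 10, 0, 4] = (0 9)(4 8 10)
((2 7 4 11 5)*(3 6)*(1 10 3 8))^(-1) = ((1 10 3 6 8)(2 7 4 11 5))^(-1) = (1 8 6 3 10)(2 5 11 4 7)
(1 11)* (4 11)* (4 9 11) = (1 9 11) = [0, 9, 2, 3, 4, 5, 6, 7, 8, 11, 10, 1]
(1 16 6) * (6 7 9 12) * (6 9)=(1 16 7 6)(9 12)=[0, 16, 2, 3, 4, 5, 1, 6, 8, 12, 10, 11, 9, 13, 14, 15, 7]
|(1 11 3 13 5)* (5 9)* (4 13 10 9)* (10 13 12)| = 9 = |(1 11 3 13 4 12 10 9 5)|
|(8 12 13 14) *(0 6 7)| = |(0 6 7)(8 12 13 14)| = 12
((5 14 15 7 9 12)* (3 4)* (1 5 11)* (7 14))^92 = (15)(1 7 12)(5 9 11)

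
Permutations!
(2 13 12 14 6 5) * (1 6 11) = (1 6 5 2 13 12 14 11) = [0, 6, 13, 3, 4, 2, 5, 7, 8, 9, 10, 1, 14, 12, 11]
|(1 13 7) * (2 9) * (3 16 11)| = 6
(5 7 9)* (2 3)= (2 3)(5 7 9)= [0, 1, 3, 2, 4, 7, 6, 9, 8, 5]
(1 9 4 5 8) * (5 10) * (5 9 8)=[0, 8, 2, 3, 10, 5, 6, 7, 1, 4, 9]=(1 8)(4 10 9)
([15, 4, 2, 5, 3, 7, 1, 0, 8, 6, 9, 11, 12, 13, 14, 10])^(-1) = [7, 6, 2, 4, 1, 3, 9, 5, 8, 10, 15, 11, 12, 13, 14, 0]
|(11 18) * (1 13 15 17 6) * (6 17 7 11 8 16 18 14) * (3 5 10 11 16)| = 13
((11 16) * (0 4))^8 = ((0 4)(11 16))^8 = (16)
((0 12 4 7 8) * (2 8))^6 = (12)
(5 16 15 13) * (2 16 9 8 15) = [0, 1, 16, 3, 4, 9, 6, 7, 15, 8, 10, 11, 12, 5, 14, 13, 2] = (2 16)(5 9 8 15 13)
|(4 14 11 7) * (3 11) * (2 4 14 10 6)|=4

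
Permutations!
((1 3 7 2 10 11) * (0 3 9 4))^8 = ((0 3 7 2 10 11 1 9 4))^8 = (0 4 9 1 11 10 2 7 3)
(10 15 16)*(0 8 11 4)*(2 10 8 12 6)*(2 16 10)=(0 12 6 16 8 11 4)(10 15)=[12, 1, 2, 3, 0, 5, 16, 7, 11, 9, 15, 4, 6, 13, 14, 10, 8]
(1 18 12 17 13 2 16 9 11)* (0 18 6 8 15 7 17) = [18, 6, 16, 3, 4, 5, 8, 17, 15, 11, 10, 1, 0, 2, 14, 7, 9, 13, 12] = (0 18 12)(1 6 8 15 7 17 13 2 16 9 11)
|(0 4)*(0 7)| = 3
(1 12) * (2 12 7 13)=[0, 7, 12, 3, 4, 5, 6, 13, 8, 9, 10, 11, 1, 2]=(1 7 13 2 12)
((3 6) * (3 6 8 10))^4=((3 8 10))^4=(3 8 10)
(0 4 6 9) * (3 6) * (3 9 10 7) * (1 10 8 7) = [4, 10, 2, 6, 9, 5, 8, 3, 7, 0, 1] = (0 4 9)(1 10)(3 6 8 7)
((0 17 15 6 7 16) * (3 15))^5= ((0 17 3 15 6 7 16))^5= (0 7 15 17 16 6 3)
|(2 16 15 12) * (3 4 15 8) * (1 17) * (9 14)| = |(1 17)(2 16 8 3 4 15 12)(9 14)| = 14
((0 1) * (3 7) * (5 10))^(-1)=(0 1)(3 7)(5 10)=((0 1)(3 7)(5 10))^(-1)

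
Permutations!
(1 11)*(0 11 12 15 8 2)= [11, 12, 0, 3, 4, 5, 6, 7, 2, 9, 10, 1, 15, 13, 14, 8]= (0 11 1 12 15 8 2)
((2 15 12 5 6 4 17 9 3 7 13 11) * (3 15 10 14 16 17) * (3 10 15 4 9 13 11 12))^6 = ((2 15 3 7 11)(4 10 14 16 17 13 12 5 6 9))^6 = (2 15 3 7 11)(4 12 14 6 17)(5 16 9 13 10)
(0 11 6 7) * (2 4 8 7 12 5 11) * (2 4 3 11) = [4, 1, 3, 11, 8, 2, 12, 0, 7, 9, 10, 6, 5] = (0 4 8 7)(2 3 11 6 12 5)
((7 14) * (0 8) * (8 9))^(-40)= ((0 9 8)(7 14))^(-40)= (14)(0 8 9)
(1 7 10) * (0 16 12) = (0 16 12)(1 7 10) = [16, 7, 2, 3, 4, 5, 6, 10, 8, 9, 1, 11, 0, 13, 14, 15, 12]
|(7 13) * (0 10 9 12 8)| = |(0 10 9 12 8)(7 13)| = 10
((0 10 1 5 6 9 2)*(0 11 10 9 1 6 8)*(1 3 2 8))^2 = (0 8 9)(2 10 3 11 6)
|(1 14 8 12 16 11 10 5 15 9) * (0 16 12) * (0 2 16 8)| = 11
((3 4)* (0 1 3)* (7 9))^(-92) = (9)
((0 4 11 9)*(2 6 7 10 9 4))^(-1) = (0 9 10 7 6 2)(4 11)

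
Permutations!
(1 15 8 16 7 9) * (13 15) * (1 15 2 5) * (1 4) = (1 13 2 5 4)(7 9 15 8 16) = [0, 13, 5, 3, 1, 4, 6, 9, 16, 15, 10, 11, 12, 2, 14, 8, 7]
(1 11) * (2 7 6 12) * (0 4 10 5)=[4, 11, 7, 3, 10, 0, 12, 6, 8, 9, 5, 1, 2]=(0 4 10 5)(1 11)(2 7 6 12)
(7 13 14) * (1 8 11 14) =(1 8 11 14 7 13) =[0, 8, 2, 3, 4, 5, 6, 13, 11, 9, 10, 14, 12, 1, 7]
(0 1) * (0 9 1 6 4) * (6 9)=(0 9 1 6 4)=[9, 6, 2, 3, 0, 5, 4, 7, 8, 1]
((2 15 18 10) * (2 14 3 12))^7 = (18)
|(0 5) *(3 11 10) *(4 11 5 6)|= |(0 6 4 11 10 3 5)|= 7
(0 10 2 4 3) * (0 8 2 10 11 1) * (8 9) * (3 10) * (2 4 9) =(0 11 1)(2 9 8 4 10 3) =[11, 0, 9, 2, 10, 5, 6, 7, 4, 8, 3, 1]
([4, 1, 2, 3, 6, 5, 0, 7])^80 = (7)(0 6 4)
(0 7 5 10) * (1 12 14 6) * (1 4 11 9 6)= (0 7 5 10)(1 12 14)(4 11 9 6)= [7, 12, 2, 3, 11, 10, 4, 5, 8, 6, 0, 9, 14, 13, 1]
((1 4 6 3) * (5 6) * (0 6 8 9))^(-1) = ((0 6 3 1 4 5 8 9))^(-1) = (0 9 8 5 4 1 3 6)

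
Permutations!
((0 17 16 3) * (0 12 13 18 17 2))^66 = ((0 2)(3 12 13 18 17 16))^66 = (18)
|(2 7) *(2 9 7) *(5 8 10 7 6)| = 6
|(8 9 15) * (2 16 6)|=|(2 16 6)(8 9 15)|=3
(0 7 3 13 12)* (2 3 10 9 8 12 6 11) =[7, 1, 3, 13, 4, 5, 11, 10, 12, 8, 9, 2, 0, 6] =(0 7 10 9 8 12)(2 3 13 6 11)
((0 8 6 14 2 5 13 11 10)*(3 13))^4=((0 8 6 14 2 5 3 13 11 10))^4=(0 2 11 6 3)(5 10 14 13 8)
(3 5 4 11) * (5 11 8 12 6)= (3 11)(4 8 12 6 5)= [0, 1, 2, 11, 8, 4, 5, 7, 12, 9, 10, 3, 6]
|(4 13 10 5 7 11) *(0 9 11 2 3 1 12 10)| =35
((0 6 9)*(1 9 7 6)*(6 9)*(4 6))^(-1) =(0 9 7 6 4 1) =((0 1 4 6 7 9))^(-1)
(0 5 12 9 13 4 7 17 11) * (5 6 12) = [6, 1, 2, 3, 7, 5, 12, 17, 8, 13, 10, 0, 9, 4, 14, 15, 16, 11] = (0 6 12 9 13 4 7 17 11)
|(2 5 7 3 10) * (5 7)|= 4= |(2 7 3 10)|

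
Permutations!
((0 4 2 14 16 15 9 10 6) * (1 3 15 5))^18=(0 1)(2 15)(3 4)(5 6)(9 14)(10 16)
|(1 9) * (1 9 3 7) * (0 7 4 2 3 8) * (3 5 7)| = 8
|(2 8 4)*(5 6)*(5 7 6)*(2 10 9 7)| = |(2 8 4 10 9 7 6)| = 7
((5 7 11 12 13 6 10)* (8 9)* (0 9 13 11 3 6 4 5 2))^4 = (0 4 6 9 5 10 8 7 2 13 3)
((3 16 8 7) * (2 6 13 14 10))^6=(2 6 13 14 10)(3 8)(7 16)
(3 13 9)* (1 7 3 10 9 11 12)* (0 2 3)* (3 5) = (0 2 5 3 13 11 12 1 7)(9 10) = [2, 7, 5, 13, 4, 3, 6, 0, 8, 10, 9, 12, 1, 11]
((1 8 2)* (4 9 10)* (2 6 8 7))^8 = (1 2 7)(4 10 9)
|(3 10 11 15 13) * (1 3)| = |(1 3 10 11 15 13)| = 6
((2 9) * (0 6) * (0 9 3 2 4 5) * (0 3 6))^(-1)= (2 3 5 4 9 6)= ((2 6 9 4 5 3))^(-1)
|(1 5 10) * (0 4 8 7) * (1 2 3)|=|(0 4 8 7)(1 5 10 2 3)|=20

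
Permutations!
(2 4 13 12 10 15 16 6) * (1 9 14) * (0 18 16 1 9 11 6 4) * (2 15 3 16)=[18, 11, 0, 16, 13, 5, 15, 7, 8, 14, 3, 6, 10, 12, 9, 1, 4, 17, 2]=(0 18 2)(1 11 6 15)(3 16 4 13 12 10)(9 14)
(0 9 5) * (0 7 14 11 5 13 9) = (5 7 14 11)(9 13) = [0, 1, 2, 3, 4, 7, 6, 14, 8, 13, 10, 5, 12, 9, 11]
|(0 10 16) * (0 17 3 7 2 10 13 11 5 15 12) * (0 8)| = |(0 13 11 5 15 12 8)(2 10 16 17 3 7)| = 42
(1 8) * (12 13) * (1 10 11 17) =[0, 8, 2, 3, 4, 5, 6, 7, 10, 9, 11, 17, 13, 12, 14, 15, 16, 1] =(1 8 10 11 17)(12 13)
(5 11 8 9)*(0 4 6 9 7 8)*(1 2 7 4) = (0 1 2 7 8 4 6 9 5 11) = [1, 2, 7, 3, 6, 11, 9, 8, 4, 5, 10, 0]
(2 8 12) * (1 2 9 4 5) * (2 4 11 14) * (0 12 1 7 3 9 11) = [12, 4, 8, 9, 5, 7, 6, 3, 1, 0, 10, 14, 11, 13, 2] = (0 12 11 14 2 8 1 4 5 7 3 9)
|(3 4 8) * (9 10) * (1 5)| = 6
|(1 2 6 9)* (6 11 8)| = |(1 2 11 8 6 9)| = 6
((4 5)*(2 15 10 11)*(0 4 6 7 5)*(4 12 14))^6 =((0 12 14 4)(2 15 10 11)(5 6 7))^6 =(0 14)(2 10)(4 12)(11 15)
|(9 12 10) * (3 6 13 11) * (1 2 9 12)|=12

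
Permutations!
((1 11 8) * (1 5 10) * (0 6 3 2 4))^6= ((0 6 3 2 4)(1 11 8 5 10))^6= (0 6 3 2 4)(1 11 8 5 10)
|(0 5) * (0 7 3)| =4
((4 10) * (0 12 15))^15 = (15)(4 10)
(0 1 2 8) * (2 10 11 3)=(0 1 10 11 3 2 8)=[1, 10, 8, 2, 4, 5, 6, 7, 0, 9, 11, 3]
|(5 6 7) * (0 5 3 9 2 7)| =|(0 5 6)(2 7 3 9)| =12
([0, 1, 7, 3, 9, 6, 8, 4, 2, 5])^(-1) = (2 8 6 5 9 4 7)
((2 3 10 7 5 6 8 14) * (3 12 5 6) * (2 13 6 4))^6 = ((2 12 5 3 10 7 4)(6 8 14 13))^6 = (2 4 7 10 3 5 12)(6 14)(8 13)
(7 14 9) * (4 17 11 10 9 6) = [0, 1, 2, 3, 17, 5, 4, 14, 8, 7, 9, 10, 12, 13, 6, 15, 16, 11] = (4 17 11 10 9 7 14 6)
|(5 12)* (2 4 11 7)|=4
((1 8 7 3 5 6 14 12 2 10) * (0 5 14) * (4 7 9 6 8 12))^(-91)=((0 5 8 9 6)(1 12 2 10)(3 14 4 7))^(-91)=(0 6 9 8 5)(1 12 2 10)(3 14 4 7)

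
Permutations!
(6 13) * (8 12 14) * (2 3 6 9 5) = (2 3 6 13 9 5)(8 12 14) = [0, 1, 3, 6, 4, 2, 13, 7, 12, 5, 10, 11, 14, 9, 8]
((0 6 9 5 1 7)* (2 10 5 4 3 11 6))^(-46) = ((0 2 10 5 1 7)(3 11 6 9 4))^(-46) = (0 10 1)(2 5 7)(3 4 9 6 11)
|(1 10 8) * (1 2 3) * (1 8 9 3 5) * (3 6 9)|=6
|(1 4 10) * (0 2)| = |(0 2)(1 4 10)| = 6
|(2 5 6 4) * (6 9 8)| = 6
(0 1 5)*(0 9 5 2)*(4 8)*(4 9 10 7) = (0 1 2)(4 8 9 5 10 7) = [1, 2, 0, 3, 8, 10, 6, 4, 9, 5, 7]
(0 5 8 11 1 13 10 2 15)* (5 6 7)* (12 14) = (0 6 7 5 8 11 1 13 10 2 15)(12 14) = [6, 13, 15, 3, 4, 8, 7, 5, 11, 9, 2, 1, 14, 10, 12, 0]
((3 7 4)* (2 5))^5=(2 5)(3 4 7)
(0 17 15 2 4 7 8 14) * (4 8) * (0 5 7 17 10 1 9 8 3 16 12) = (0 10 1 9 8 14 5 7 4 17 15 2 3 16 12) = [10, 9, 3, 16, 17, 7, 6, 4, 14, 8, 1, 11, 0, 13, 5, 2, 12, 15]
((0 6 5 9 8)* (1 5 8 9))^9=((9)(0 6 8)(1 5))^9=(9)(1 5)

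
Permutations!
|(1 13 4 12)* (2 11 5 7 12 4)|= 7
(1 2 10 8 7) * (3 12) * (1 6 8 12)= (1 2 10 12 3)(6 8 7)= [0, 2, 10, 1, 4, 5, 8, 6, 7, 9, 12, 11, 3]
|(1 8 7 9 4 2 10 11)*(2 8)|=|(1 2 10 11)(4 8 7 9)|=4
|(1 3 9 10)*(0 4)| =|(0 4)(1 3 9 10)| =4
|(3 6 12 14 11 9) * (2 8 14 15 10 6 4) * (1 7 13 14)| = 20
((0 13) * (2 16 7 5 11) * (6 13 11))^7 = ((0 11 2 16 7 5 6 13))^7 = (0 13 6 5 7 16 2 11)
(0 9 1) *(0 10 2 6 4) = (0 9 1 10 2 6 4) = [9, 10, 6, 3, 0, 5, 4, 7, 8, 1, 2]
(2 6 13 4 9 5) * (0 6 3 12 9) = (0 6 13 4)(2 3 12 9 5) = [6, 1, 3, 12, 0, 2, 13, 7, 8, 5, 10, 11, 9, 4]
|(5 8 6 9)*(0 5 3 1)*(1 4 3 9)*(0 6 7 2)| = |(9)(0 5 8 7 2)(1 6)(3 4)| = 10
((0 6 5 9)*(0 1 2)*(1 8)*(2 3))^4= ((0 6 5 9 8 1 3 2))^4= (0 8)(1 6)(2 9)(3 5)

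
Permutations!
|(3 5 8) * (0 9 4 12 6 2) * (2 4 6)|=6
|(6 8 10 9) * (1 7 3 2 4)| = 20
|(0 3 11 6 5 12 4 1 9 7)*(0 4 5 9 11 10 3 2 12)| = |(0 2 12 5)(1 11 6 9 7 4)(3 10)| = 12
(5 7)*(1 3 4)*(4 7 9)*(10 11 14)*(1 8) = (1 3 7 5 9 4 8)(10 11 14) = [0, 3, 2, 7, 8, 9, 6, 5, 1, 4, 11, 14, 12, 13, 10]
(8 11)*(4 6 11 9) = (4 6 11 8 9) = [0, 1, 2, 3, 6, 5, 11, 7, 9, 4, 10, 8]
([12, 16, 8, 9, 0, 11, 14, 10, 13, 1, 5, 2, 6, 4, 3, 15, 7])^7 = (0 16 13 9 2 14 5 12 7 4 1 8 3 11 6 10)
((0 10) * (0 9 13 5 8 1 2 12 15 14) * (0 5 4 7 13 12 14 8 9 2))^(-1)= (0 1 8 15 12 9 5 14 2 10)(4 13 7)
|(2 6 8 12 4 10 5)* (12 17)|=|(2 6 8 17 12 4 10 5)|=8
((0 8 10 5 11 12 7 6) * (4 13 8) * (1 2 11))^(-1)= ((0 4 13 8 10 5 1 2 11 12 7 6))^(-1)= (0 6 7 12 11 2 1 5 10 8 13 4)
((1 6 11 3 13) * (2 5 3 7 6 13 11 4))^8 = (13)(2 5 3 11 7 6 4)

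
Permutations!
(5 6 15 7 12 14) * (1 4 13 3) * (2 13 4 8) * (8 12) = [0, 12, 13, 1, 4, 6, 15, 8, 2, 9, 10, 11, 14, 3, 5, 7] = (1 12 14 5 6 15 7 8 2 13 3)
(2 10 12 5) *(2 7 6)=(2 10 12 5 7 6)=[0, 1, 10, 3, 4, 7, 2, 6, 8, 9, 12, 11, 5]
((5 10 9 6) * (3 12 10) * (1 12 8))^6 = (1 3 6 10)(5 9 12 8)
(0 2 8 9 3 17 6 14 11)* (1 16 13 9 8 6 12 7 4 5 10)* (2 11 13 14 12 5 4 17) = [11, 16, 6, 2, 4, 10, 12, 17, 8, 3, 1, 0, 7, 9, 13, 15, 14, 5] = (0 11)(1 16 14 13 9 3 2 6 12 7 17 5 10)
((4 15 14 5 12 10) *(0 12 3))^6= ((0 12 10 4 15 14 5 3))^6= (0 5 15 10)(3 14 4 12)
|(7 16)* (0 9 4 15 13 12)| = |(0 9 4 15 13 12)(7 16)| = 6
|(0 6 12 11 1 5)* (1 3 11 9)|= |(0 6 12 9 1 5)(3 11)|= 6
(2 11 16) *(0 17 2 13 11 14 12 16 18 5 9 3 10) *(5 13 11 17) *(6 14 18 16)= (0 5 9 3 10)(2 18 13 17)(6 14 12)(11 16)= [5, 1, 18, 10, 4, 9, 14, 7, 8, 3, 0, 16, 6, 17, 12, 15, 11, 2, 13]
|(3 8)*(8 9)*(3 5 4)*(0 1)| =10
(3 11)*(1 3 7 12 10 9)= (1 3 11 7 12 10 9)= [0, 3, 2, 11, 4, 5, 6, 12, 8, 1, 9, 7, 10]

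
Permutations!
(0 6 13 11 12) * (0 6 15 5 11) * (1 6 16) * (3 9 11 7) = (0 15 5 7 3 9 11 12 16 1 6 13) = [15, 6, 2, 9, 4, 7, 13, 3, 8, 11, 10, 12, 16, 0, 14, 5, 1]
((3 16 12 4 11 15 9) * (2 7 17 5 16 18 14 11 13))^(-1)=(2 13 4 12 16 5 17 7)(3 9 15 11 14 18)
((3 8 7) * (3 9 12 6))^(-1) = (3 6 12 9 7 8)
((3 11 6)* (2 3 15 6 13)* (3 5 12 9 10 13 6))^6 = ((2 5 12 9 10 13)(3 11 6 15))^6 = (3 6)(11 15)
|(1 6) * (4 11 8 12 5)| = |(1 6)(4 11 8 12 5)| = 10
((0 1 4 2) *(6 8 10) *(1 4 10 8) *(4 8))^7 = ((0 8 4 2)(1 10 6))^7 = (0 2 4 8)(1 10 6)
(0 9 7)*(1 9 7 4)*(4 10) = (0 7)(1 9 10 4) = [7, 9, 2, 3, 1, 5, 6, 0, 8, 10, 4]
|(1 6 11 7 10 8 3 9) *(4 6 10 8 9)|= 6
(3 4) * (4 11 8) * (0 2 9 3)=[2, 1, 9, 11, 0, 5, 6, 7, 4, 3, 10, 8]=(0 2 9 3 11 8 4)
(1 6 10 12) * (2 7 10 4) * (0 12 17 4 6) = (0 12 1)(2 7 10 17 4) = [12, 0, 7, 3, 2, 5, 6, 10, 8, 9, 17, 11, 1, 13, 14, 15, 16, 4]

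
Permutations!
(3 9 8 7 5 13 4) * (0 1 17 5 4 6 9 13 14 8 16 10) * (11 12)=(0 1 17 5 14 8 7 4 3 13 6 9 16 10)(11 12)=[1, 17, 2, 13, 3, 14, 9, 4, 7, 16, 0, 12, 11, 6, 8, 15, 10, 5]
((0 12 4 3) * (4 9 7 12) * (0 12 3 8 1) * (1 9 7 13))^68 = (0 8 13)(1 4 9)(3 7 12)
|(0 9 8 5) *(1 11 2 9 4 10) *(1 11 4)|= 9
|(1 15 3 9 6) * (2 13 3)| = 7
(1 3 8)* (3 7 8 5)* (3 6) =[0, 7, 2, 5, 4, 6, 3, 8, 1] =(1 7 8)(3 5 6)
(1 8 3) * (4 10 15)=(1 8 3)(4 10 15)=[0, 8, 2, 1, 10, 5, 6, 7, 3, 9, 15, 11, 12, 13, 14, 4]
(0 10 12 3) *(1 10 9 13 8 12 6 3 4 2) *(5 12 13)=(0 9 5 12 4 2 1 10 6 3)(8 13)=[9, 10, 1, 0, 2, 12, 3, 7, 13, 5, 6, 11, 4, 8]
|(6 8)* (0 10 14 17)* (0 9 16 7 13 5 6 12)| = 12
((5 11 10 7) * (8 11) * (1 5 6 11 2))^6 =((1 5 8 2)(6 11 10 7))^6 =(1 8)(2 5)(6 10)(7 11)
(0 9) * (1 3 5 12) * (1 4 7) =(0 9)(1 3 5 12 4 7) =[9, 3, 2, 5, 7, 12, 6, 1, 8, 0, 10, 11, 4]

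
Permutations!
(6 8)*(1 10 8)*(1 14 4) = [0, 10, 2, 3, 1, 5, 14, 7, 6, 9, 8, 11, 12, 13, 4] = (1 10 8 6 14 4)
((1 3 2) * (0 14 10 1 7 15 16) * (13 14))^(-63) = ((0 13 14 10 1 3 2 7 15 16))^(-63) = (0 7 1 13 15 3 14 16 2 10)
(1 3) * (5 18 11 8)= (1 3)(5 18 11 8)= [0, 3, 2, 1, 4, 18, 6, 7, 5, 9, 10, 8, 12, 13, 14, 15, 16, 17, 11]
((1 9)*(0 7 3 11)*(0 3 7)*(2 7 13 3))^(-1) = (1 9)(2 11 3 13 7)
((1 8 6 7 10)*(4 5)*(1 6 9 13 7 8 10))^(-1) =((1 10 6 8 9 13 7)(4 5))^(-1) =(1 7 13 9 8 6 10)(4 5)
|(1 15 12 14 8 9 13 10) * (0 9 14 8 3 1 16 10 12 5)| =10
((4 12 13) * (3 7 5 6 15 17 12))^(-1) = (3 4 13 12 17 15 6 5 7)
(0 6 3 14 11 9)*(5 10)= (0 6 3 14 11 9)(5 10)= [6, 1, 2, 14, 4, 10, 3, 7, 8, 0, 5, 9, 12, 13, 11]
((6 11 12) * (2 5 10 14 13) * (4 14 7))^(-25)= ((2 5 10 7 4 14 13)(6 11 12))^(-25)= (2 7 13 10 14 5 4)(6 12 11)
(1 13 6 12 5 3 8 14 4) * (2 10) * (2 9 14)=(1 13 6 12 5 3 8 2 10 9 14 4)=[0, 13, 10, 8, 1, 3, 12, 7, 2, 14, 9, 11, 5, 6, 4]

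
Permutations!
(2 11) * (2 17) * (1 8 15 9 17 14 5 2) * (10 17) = (1 8 15 9 10 17)(2 11 14 5) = [0, 8, 11, 3, 4, 2, 6, 7, 15, 10, 17, 14, 12, 13, 5, 9, 16, 1]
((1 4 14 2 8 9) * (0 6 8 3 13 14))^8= ((0 6 8 9 1 4)(2 3 13 14))^8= (14)(0 8 1)(4 6 9)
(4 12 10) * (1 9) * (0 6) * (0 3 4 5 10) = [6, 9, 2, 4, 12, 10, 3, 7, 8, 1, 5, 11, 0] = (0 6 3 4 12)(1 9)(5 10)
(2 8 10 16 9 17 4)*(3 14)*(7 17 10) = (2 8 7 17 4)(3 14)(9 10 16) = [0, 1, 8, 14, 2, 5, 6, 17, 7, 10, 16, 11, 12, 13, 3, 15, 9, 4]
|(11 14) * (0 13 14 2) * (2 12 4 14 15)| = 4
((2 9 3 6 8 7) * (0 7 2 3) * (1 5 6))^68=((0 7 3 1 5 6 8 2 9))^68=(0 6 7 8 3 2 1 9 5)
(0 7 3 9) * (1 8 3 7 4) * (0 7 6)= (0 4 1 8 3 9 7 6)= [4, 8, 2, 9, 1, 5, 0, 6, 3, 7]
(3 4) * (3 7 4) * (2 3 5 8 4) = (2 3 5 8 4 7) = [0, 1, 3, 5, 7, 8, 6, 2, 4]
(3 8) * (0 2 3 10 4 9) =[2, 1, 3, 8, 9, 5, 6, 7, 10, 0, 4] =(0 2 3 8 10 4 9)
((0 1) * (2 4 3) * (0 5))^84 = ((0 1 5)(2 4 3))^84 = (5)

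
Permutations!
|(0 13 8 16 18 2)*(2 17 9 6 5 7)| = |(0 13 8 16 18 17 9 6 5 7 2)| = 11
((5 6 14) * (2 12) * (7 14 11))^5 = (14)(2 12)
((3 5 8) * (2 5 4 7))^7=(2 5 8 3 4 7)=((2 5 8 3 4 7))^7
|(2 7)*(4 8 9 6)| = 4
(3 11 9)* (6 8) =(3 11 9)(6 8) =[0, 1, 2, 11, 4, 5, 8, 7, 6, 3, 10, 9]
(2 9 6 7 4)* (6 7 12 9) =(2 6 12 9 7 4) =[0, 1, 6, 3, 2, 5, 12, 4, 8, 7, 10, 11, 9]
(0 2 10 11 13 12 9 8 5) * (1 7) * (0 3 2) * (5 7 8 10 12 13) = (13)(1 8 7)(2 12 9 10 11 5 3) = [0, 8, 12, 2, 4, 3, 6, 1, 7, 10, 11, 5, 9, 13]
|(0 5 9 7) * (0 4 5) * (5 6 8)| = |(4 6 8 5 9 7)| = 6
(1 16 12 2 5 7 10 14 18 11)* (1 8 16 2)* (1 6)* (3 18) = (1 2 5 7 10 14 3 18 11 8 16 12 6) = [0, 2, 5, 18, 4, 7, 1, 10, 16, 9, 14, 8, 6, 13, 3, 15, 12, 17, 11]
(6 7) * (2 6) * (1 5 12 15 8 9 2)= (1 5 12 15 8 9 2 6 7)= [0, 5, 6, 3, 4, 12, 7, 1, 9, 2, 10, 11, 15, 13, 14, 8]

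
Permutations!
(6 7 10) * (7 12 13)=(6 12 13 7 10)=[0, 1, 2, 3, 4, 5, 12, 10, 8, 9, 6, 11, 13, 7]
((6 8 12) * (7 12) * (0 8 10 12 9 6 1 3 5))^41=(0 8 7 9 6 10 12 1 3 5)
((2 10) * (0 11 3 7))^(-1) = ((0 11 3 7)(2 10))^(-1) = (0 7 3 11)(2 10)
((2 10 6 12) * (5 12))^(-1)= (2 12 5 6 10)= ((2 10 6 5 12))^(-1)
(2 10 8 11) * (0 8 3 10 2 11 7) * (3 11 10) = [8, 1, 2, 3, 4, 5, 6, 0, 7, 9, 11, 10] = (0 8 7)(10 11)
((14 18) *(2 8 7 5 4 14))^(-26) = (2 7 4 18 8 5 14)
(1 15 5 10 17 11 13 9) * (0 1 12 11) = [1, 15, 2, 3, 4, 10, 6, 7, 8, 12, 17, 13, 11, 9, 14, 5, 16, 0] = (0 1 15 5 10 17)(9 12 11 13)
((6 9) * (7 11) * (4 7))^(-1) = ((4 7 11)(6 9))^(-1) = (4 11 7)(6 9)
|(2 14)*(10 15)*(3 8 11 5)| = 4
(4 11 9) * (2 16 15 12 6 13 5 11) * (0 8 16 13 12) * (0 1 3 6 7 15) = (0 8 16)(1 3 6 12 7 15)(2 13 5 11 9 4) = [8, 3, 13, 6, 2, 11, 12, 15, 16, 4, 10, 9, 7, 5, 14, 1, 0]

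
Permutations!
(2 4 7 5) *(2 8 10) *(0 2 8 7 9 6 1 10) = (0 2 4 9 6 1 10 8)(5 7) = [2, 10, 4, 3, 9, 7, 1, 5, 0, 6, 8]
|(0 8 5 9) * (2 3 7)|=12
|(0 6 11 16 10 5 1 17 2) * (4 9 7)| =9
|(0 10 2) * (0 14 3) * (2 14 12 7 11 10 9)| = 9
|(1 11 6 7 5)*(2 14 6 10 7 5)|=8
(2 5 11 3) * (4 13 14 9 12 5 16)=[0, 1, 16, 2, 13, 11, 6, 7, 8, 12, 10, 3, 5, 14, 9, 15, 4]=(2 16 4 13 14 9 12 5 11 3)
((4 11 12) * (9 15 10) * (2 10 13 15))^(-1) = (2 9 10)(4 12 11)(13 15)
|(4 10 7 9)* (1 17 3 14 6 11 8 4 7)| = 18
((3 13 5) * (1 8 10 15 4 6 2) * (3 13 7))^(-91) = ((1 8 10 15 4 6 2)(3 7)(5 13))^(-91) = (15)(3 7)(5 13)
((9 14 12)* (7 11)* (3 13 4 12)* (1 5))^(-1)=(1 5)(3 14 9 12 4 13)(7 11)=((1 5)(3 13 4 12 9 14)(7 11))^(-1)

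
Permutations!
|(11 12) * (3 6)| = 2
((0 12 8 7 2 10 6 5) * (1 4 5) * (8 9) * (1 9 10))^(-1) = (0 5 4 1 2 7 8 9 6 10 12)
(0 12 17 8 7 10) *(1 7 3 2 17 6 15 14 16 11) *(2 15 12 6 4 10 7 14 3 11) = [6, 14, 17, 15, 10, 5, 12, 7, 11, 9, 0, 1, 4, 13, 16, 3, 2, 8] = (0 6 12 4 10)(1 14 16 2 17 8 11)(3 15)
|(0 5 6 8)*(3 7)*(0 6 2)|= 6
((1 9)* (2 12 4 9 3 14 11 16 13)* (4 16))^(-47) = ((1 3 14 11 4 9)(2 12 16 13))^(-47) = (1 3 14 11 4 9)(2 12 16 13)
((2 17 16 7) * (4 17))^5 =(17) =((2 4 17 16 7))^5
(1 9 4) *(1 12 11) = (1 9 4 12 11) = [0, 9, 2, 3, 12, 5, 6, 7, 8, 4, 10, 1, 11]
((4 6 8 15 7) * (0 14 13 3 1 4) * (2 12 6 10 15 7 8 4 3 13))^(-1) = (0 7 8 15 10 4 6 12 2 14)(1 3)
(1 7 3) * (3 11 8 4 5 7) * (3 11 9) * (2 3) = (1 11 8 4 5 7 9 2 3) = [0, 11, 3, 1, 5, 7, 6, 9, 4, 2, 10, 8]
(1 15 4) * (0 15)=(0 15 4 1)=[15, 0, 2, 3, 1, 5, 6, 7, 8, 9, 10, 11, 12, 13, 14, 4]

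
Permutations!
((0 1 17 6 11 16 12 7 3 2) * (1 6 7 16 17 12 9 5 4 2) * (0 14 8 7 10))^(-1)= ((0 6 11 17 10)(1 12 16 9 5 4 2 14 8 7 3))^(-1)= (0 10 17 11 6)(1 3 7 8 14 2 4 5 9 16 12)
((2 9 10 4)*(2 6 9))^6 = (4 9)(6 10)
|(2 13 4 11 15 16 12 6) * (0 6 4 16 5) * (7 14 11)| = 12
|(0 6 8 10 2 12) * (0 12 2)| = |(12)(0 6 8 10)| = 4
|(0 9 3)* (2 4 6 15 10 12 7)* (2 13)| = 24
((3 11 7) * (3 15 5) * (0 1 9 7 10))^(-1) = ((0 1 9 7 15 5 3 11 10))^(-1) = (0 10 11 3 5 15 7 9 1)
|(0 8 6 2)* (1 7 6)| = 6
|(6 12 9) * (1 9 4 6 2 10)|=12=|(1 9 2 10)(4 6 12)|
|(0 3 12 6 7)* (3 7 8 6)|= |(0 7)(3 12)(6 8)|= 2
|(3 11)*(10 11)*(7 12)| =6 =|(3 10 11)(7 12)|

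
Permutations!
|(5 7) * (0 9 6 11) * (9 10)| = 10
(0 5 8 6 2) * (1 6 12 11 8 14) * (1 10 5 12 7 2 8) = (0 12 11 1 6 8 7 2)(5 14 10) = [12, 6, 0, 3, 4, 14, 8, 2, 7, 9, 5, 1, 11, 13, 10]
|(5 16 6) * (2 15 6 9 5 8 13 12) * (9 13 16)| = |(2 15 6 8 16 13 12)(5 9)| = 14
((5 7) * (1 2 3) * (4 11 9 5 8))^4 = ((1 2 3)(4 11 9 5 7 8))^4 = (1 2 3)(4 7 9)(5 11 8)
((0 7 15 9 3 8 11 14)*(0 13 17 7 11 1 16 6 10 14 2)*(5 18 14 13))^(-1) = (0 2 11)(1 8 3 9 15 7 17 13 10 6 16)(5 14 18)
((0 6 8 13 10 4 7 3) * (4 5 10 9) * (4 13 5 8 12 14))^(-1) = ((0 6 12 14 4 7 3)(5 10 8)(9 13))^(-1) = (0 3 7 4 14 12 6)(5 8 10)(9 13)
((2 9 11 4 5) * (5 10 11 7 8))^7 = ((2 9 7 8 5)(4 10 11))^7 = (2 7 5 9 8)(4 10 11)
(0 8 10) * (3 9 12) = [8, 1, 2, 9, 4, 5, 6, 7, 10, 12, 0, 11, 3] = (0 8 10)(3 9 12)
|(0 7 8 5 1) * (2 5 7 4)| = 10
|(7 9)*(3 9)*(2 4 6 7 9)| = 5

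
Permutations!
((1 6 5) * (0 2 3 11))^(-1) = (0 11 3 2)(1 5 6)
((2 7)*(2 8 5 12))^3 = ((2 7 8 5 12))^3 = (2 5 7 12 8)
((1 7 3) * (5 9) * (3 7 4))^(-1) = (1 3 4)(5 9)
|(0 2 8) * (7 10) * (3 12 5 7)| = |(0 2 8)(3 12 5 7 10)| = 15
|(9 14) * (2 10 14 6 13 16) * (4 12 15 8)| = |(2 10 14 9 6 13 16)(4 12 15 8)| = 28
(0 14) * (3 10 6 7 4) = (0 14)(3 10 6 7 4) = [14, 1, 2, 10, 3, 5, 7, 4, 8, 9, 6, 11, 12, 13, 0]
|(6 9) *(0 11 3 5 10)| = 10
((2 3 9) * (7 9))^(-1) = ((2 3 7 9))^(-1) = (2 9 7 3)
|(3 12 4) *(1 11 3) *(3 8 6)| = |(1 11 8 6 3 12 4)| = 7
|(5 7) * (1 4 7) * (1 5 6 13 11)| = 6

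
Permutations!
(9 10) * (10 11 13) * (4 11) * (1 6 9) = (1 6 9 4 11 13 10) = [0, 6, 2, 3, 11, 5, 9, 7, 8, 4, 1, 13, 12, 10]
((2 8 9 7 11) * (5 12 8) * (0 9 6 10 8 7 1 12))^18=((0 9 1 12 7 11 2 5)(6 10 8))^18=(0 1 7 2)(5 9 12 11)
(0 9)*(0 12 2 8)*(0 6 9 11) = (0 11)(2 8 6 9 12) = [11, 1, 8, 3, 4, 5, 9, 7, 6, 12, 10, 0, 2]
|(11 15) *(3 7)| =|(3 7)(11 15)| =2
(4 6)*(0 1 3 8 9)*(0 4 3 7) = (0 1 7)(3 8 9 4 6) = [1, 7, 2, 8, 6, 5, 3, 0, 9, 4]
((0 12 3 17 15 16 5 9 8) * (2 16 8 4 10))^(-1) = ((0 12 3 17 15 8)(2 16 5 9 4 10))^(-1) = (0 8 15 17 3 12)(2 10 4 9 5 16)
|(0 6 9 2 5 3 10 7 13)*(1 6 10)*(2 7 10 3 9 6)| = 8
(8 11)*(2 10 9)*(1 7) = (1 7)(2 10 9)(8 11) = [0, 7, 10, 3, 4, 5, 6, 1, 11, 2, 9, 8]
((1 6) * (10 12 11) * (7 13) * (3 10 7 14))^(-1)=((1 6)(3 10 12 11 7 13 14))^(-1)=(1 6)(3 14 13 7 11 12 10)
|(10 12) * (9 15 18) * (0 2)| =|(0 2)(9 15 18)(10 12)| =6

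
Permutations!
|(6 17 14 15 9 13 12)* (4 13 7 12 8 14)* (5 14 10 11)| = |(4 13 8 10 11 5 14 15 9 7 12 6 17)| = 13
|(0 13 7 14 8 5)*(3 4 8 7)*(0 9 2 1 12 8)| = |(0 13 3 4)(1 12 8 5 9 2)(7 14)| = 12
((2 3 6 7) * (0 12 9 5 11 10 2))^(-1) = (0 7 6 3 2 10 11 5 9 12)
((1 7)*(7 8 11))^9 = (1 8 11 7)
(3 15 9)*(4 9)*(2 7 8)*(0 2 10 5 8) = [2, 1, 7, 15, 9, 8, 6, 0, 10, 3, 5, 11, 12, 13, 14, 4] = (0 2 7)(3 15 4 9)(5 8 10)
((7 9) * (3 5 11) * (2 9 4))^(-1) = ((2 9 7 4)(3 5 11))^(-1) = (2 4 7 9)(3 11 5)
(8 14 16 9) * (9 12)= (8 14 16 12 9)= [0, 1, 2, 3, 4, 5, 6, 7, 14, 8, 10, 11, 9, 13, 16, 15, 12]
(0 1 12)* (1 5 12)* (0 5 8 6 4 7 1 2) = (0 8 6 4 7 1 2)(5 12) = [8, 2, 0, 3, 7, 12, 4, 1, 6, 9, 10, 11, 5]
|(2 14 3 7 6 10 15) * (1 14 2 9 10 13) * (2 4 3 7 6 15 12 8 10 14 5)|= |(1 5 2 4 3 6 13)(7 15 9 14)(8 10 12)|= 84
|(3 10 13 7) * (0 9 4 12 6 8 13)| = 10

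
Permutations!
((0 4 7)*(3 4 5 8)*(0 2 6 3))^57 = ((0 5 8)(2 6 3 4 7))^57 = (8)(2 3 7 6 4)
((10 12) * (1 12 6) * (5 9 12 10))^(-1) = ((1 10 6)(5 9 12))^(-1) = (1 6 10)(5 12 9)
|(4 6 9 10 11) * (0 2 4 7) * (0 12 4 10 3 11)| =21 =|(0 2 10)(3 11 7 12 4 6 9)|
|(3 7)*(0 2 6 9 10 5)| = 6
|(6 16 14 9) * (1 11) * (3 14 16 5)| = |(16)(1 11)(3 14 9 6 5)| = 10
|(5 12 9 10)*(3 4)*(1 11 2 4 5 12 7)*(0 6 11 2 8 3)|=30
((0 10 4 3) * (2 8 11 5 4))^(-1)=(0 3 4 5 11 8 2 10)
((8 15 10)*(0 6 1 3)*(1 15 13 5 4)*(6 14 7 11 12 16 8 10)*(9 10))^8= ((0 14 7 11 12 16 8 13 5 4 1 3)(6 15)(9 10))^8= (0 5 12)(1 8 7)(3 13 11)(4 16 14)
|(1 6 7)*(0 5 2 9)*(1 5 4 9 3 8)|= 21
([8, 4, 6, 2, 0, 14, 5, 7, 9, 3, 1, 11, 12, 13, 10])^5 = (0 6 4 2 1 3 10 9 14 8 5)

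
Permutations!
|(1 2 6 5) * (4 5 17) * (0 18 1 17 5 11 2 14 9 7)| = 6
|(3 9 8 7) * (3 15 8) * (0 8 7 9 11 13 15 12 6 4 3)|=|(0 8 9)(3 11 13 15 7 12 6 4)|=24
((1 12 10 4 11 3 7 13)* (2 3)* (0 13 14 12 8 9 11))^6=(0 2 4 11 10 9 12 8 14 1 7 13 3)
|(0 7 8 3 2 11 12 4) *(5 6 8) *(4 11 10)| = 18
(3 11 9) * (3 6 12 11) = (6 12 11 9) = [0, 1, 2, 3, 4, 5, 12, 7, 8, 6, 10, 9, 11]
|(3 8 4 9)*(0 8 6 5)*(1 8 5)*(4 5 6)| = 15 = |(0 6 1 8 5)(3 4 9)|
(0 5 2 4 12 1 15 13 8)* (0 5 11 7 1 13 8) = (0 11 7 1 15 8 5 2 4 12 13) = [11, 15, 4, 3, 12, 2, 6, 1, 5, 9, 10, 7, 13, 0, 14, 8]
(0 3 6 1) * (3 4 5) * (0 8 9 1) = (0 4 5 3 6)(1 8 9) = [4, 8, 2, 6, 5, 3, 0, 7, 9, 1]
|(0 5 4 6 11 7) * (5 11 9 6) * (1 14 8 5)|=|(0 11 7)(1 14 8 5 4)(6 9)|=30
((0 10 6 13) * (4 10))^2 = (0 10 13 4 6)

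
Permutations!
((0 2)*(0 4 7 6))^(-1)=(0 6 7 4 2)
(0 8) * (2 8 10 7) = (0 10 7 2 8) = [10, 1, 8, 3, 4, 5, 6, 2, 0, 9, 7]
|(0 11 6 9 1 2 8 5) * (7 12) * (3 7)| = 24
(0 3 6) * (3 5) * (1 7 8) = (0 5 3 6)(1 7 8) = [5, 7, 2, 6, 4, 3, 0, 8, 1]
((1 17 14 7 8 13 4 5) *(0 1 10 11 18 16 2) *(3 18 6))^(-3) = (0 18 11 4 7 1 16 6 5 8 17 2 3 10 13 14)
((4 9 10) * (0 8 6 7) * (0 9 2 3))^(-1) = ((0 8 6 7 9 10 4 2 3))^(-1) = (0 3 2 4 10 9 7 6 8)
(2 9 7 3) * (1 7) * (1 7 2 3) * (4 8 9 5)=(1 2 5 4 8 9 7)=[0, 2, 5, 3, 8, 4, 6, 1, 9, 7]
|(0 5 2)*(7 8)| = |(0 5 2)(7 8)| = 6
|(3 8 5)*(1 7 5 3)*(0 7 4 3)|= |(0 7 5 1 4 3 8)|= 7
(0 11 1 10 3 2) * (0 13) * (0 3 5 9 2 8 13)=(0 11 1 10 5 9 2)(3 8 13)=[11, 10, 0, 8, 4, 9, 6, 7, 13, 2, 5, 1, 12, 3]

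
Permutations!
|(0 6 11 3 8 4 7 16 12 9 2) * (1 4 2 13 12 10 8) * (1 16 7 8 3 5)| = |(0 6 11 5 1 4 8 2)(3 16 10)(9 13 12)| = 24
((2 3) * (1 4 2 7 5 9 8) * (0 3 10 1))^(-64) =((0 3 7 5 9 8)(1 4 2 10))^(-64) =(10)(0 7 9)(3 5 8)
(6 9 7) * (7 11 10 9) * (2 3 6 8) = (2 3 6 7 8)(9 11 10) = [0, 1, 3, 6, 4, 5, 7, 8, 2, 11, 9, 10]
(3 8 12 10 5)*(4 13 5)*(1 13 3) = [0, 13, 2, 8, 3, 1, 6, 7, 12, 9, 4, 11, 10, 5] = (1 13 5)(3 8 12 10 4)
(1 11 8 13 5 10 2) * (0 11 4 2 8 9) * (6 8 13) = (0 11 9)(1 4 2)(5 10 13)(6 8) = [11, 4, 1, 3, 2, 10, 8, 7, 6, 0, 13, 9, 12, 5]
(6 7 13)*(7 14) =[0, 1, 2, 3, 4, 5, 14, 13, 8, 9, 10, 11, 12, 6, 7] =(6 14 7 13)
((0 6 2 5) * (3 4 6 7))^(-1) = (0 5 2 6 4 3 7) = ((0 7 3 4 6 2 5))^(-1)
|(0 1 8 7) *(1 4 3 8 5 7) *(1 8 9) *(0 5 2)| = 6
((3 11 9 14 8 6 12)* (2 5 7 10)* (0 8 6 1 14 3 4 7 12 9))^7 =(0 11 3 9 6 14 1 8)(2 5 12 4 7 10)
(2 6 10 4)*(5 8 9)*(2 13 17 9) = (2 6 10 4 13 17 9 5 8) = [0, 1, 6, 3, 13, 8, 10, 7, 2, 5, 4, 11, 12, 17, 14, 15, 16, 9]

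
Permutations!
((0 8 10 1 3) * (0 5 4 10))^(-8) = (1 5 10 3 4) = ((0 8)(1 3 5 4 10))^(-8)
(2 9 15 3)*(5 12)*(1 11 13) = (1 11 13)(2 9 15 3)(5 12) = [0, 11, 9, 2, 4, 12, 6, 7, 8, 15, 10, 13, 5, 1, 14, 3]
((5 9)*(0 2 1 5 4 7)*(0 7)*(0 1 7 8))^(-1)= (0 8 7 2)(1 4 9 5)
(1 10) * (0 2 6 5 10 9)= (0 2 6 5 10 1 9)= [2, 9, 6, 3, 4, 10, 5, 7, 8, 0, 1]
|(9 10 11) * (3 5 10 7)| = |(3 5 10 11 9 7)| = 6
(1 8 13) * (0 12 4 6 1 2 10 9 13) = (0 12 4 6 1 8)(2 10 9 13) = [12, 8, 10, 3, 6, 5, 1, 7, 0, 13, 9, 11, 4, 2]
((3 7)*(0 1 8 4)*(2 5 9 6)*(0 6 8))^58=(2 4 9)(5 6 8)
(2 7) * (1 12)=[0, 12, 7, 3, 4, 5, 6, 2, 8, 9, 10, 11, 1]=(1 12)(2 7)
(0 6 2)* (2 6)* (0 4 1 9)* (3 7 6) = (0 2 4 1 9)(3 7 6) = [2, 9, 4, 7, 1, 5, 3, 6, 8, 0]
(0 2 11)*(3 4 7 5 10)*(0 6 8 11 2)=[0, 1, 2, 4, 7, 10, 8, 5, 11, 9, 3, 6]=(3 4 7 5 10)(6 8 11)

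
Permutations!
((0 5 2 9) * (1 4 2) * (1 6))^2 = ((0 5 6 1 4 2 9))^2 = (0 6 4 9 5 1 2)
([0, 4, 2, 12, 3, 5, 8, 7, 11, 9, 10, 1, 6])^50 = [0, 4, 2, 12, 3, 5, 8, 7, 11, 9, 10, 1, 6]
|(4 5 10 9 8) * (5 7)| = 6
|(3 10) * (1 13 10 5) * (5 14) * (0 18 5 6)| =|(0 18 5 1 13 10 3 14 6)| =9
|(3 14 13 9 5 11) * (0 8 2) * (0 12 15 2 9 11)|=12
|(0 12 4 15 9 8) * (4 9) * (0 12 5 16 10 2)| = |(0 5 16 10 2)(4 15)(8 12 9)| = 30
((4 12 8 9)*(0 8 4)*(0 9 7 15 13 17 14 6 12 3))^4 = ((0 8 7 15 13 17 14 6 12 4 3))^4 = (0 13 12 8 17 4 7 14 3 15 6)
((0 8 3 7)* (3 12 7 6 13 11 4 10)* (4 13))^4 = (13)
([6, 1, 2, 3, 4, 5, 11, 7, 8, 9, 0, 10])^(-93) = [10, 1, 2, 3, 4, 5, 0, 7, 8, 9, 11, 6]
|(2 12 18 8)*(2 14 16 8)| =3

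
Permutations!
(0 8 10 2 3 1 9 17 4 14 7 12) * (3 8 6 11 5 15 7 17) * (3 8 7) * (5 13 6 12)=(0 12)(1 9 8 10 2 7 5 15 3)(4 14 17)(6 11 13)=[12, 9, 7, 1, 14, 15, 11, 5, 10, 8, 2, 13, 0, 6, 17, 3, 16, 4]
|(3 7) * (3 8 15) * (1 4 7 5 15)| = 12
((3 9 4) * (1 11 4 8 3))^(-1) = ((1 11 4)(3 9 8))^(-1) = (1 4 11)(3 8 9)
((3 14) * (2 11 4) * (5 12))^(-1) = ((2 11 4)(3 14)(5 12))^(-1) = (2 4 11)(3 14)(5 12)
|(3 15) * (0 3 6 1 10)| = 6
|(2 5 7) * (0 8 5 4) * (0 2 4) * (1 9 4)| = |(0 8 5 7 1 9 4 2)| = 8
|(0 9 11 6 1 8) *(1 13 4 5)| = |(0 9 11 6 13 4 5 1 8)| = 9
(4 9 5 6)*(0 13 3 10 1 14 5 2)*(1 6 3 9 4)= (0 13 9 2)(1 14 5 3 10 6)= [13, 14, 0, 10, 4, 3, 1, 7, 8, 2, 6, 11, 12, 9, 5]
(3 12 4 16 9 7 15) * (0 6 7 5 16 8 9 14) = [6, 1, 2, 12, 8, 16, 7, 15, 9, 5, 10, 11, 4, 13, 0, 3, 14] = (0 6 7 15 3 12 4 8 9 5 16 14)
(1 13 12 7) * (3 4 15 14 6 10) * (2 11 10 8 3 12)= (1 13 2 11 10 12 7)(3 4 15 14 6 8)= [0, 13, 11, 4, 15, 5, 8, 1, 3, 9, 12, 10, 7, 2, 6, 14]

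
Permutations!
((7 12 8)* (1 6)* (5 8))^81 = ((1 6)(5 8 7 12))^81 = (1 6)(5 8 7 12)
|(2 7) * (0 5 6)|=6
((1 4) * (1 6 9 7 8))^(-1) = (1 8 7 9 6 4)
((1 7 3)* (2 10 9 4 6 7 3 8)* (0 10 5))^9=((0 10 9 4 6 7 8 2 5)(1 3))^9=(10)(1 3)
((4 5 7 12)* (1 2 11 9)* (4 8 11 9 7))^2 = (1 9 2)(7 8)(11 12)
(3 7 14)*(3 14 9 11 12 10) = [0, 1, 2, 7, 4, 5, 6, 9, 8, 11, 3, 12, 10, 13, 14] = (14)(3 7 9 11 12 10)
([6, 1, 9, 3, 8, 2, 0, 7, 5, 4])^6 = [0, 1, 9, 3, 8, 2, 6, 7, 5, 4]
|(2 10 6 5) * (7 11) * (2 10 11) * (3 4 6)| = |(2 11 7)(3 4 6 5 10)| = 15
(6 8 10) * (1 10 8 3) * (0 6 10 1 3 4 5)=[6, 1, 2, 3, 5, 0, 4, 7, 8, 9, 10]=(10)(0 6 4 5)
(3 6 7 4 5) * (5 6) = (3 5)(4 6 7) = [0, 1, 2, 5, 6, 3, 7, 4]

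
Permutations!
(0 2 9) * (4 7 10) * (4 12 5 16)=(0 2 9)(4 7 10 12 5 16)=[2, 1, 9, 3, 7, 16, 6, 10, 8, 0, 12, 11, 5, 13, 14, 15, 4]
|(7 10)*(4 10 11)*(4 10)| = 3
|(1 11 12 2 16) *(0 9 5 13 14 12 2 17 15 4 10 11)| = 14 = |(0 9 5 13 14 12 17 15 4 10 11 2 16 1)|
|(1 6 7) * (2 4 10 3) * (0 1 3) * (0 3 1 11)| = 12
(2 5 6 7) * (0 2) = (0 2 5 6 7) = [2, 1, 5, 3, 4, 6, 7, 0]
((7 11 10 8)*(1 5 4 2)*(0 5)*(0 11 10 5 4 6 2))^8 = (1 6 11 2 5)(7 8 10)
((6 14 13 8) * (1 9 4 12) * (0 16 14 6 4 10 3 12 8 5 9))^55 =(0 9)(1 5)(3 14)(4 8)(10 16)(12 13)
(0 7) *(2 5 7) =(0 2 5 7) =[2, 1, 5, 3, 4, 7, 6, 0]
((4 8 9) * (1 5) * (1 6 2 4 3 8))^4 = (1 4 2 6 5)(3 8 9)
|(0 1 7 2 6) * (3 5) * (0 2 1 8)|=2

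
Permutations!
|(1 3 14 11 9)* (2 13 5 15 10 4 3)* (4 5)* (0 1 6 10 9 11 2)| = |(0 1)(2 13 4 3 14)(5 15 9 6 10)| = 10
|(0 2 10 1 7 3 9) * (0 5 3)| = |(0 2 10 1 7)(3 9 5)| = 15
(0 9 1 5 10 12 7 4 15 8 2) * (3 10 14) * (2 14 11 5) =(0 9 1 2)(3 10 12 7 4 15 8 14)(5 11) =[9, 2, 0, 10, 15, 11, 6, 4, 14, 1, 12, 5, 7, 13, 3, 8]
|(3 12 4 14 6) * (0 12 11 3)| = 10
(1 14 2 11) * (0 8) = (0 8)(1 14 2 11) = [8, 14, 11, 3, 4, 5, 6, 7, 0, 9, 10, 1, 12, 13, 2]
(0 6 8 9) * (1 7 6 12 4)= (0 12 4 1 7 6 8 9)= [12, 7, 2, 3, 1, 5, 8, 6, 9, 0, 10, 11, 4]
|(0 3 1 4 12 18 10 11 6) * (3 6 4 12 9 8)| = 18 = |(0 6)(1 12 18 10 11 4 9 8 3)|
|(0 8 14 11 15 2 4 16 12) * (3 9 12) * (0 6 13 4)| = |(0 8 14 11 15 2)(3 9 12 6 13 4 16)| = 42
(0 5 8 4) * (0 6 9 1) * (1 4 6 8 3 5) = (0 1)(3 5)(4 8 6 9) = [1, 0, 2, 5, 8, 3, 9, 7, 6, 4]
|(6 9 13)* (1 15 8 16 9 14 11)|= 9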